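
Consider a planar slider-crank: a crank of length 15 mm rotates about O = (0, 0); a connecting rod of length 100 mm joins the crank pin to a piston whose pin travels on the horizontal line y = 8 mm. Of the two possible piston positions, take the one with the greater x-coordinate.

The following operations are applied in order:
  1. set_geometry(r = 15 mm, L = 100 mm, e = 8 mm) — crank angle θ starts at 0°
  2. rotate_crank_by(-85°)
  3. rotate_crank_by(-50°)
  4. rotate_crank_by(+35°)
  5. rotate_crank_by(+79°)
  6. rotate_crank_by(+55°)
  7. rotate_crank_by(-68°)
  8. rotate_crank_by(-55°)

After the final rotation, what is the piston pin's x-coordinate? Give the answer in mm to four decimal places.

set_geometry: r = 15 mm, L = 100 mm, e = 8 mm; θ ← 0°
rotate_crank_by(-85°): θ ← 0° -85° = -85°
rotate_crank_by(-50°): θ ← -85° -50° = -135°
rotate_crank_by(+35°): θ ← -135° +35° = -100°
rotate_crank_by(+79°): θ ← -100° +79° = -21°
rotate_crank_by(+55°): θ ← -21° +55° = 34°
rotate_crank_by(-68°): θ ← 34° -68° = -34°
rotate_crank_by(-55°): θ ← -34° -55° = -89°
crank pin P = (r cos θ, r sin θ) = (0.261786, -14.997715)
h = r sin θ − e = -14.997715 − 8 = -22.997715
x = r cos θ + √(L² − h²) = 0.261786 + √(10000.0 − 528.8949) = 0.261786 + 97.319603 = 97.581389

97.5814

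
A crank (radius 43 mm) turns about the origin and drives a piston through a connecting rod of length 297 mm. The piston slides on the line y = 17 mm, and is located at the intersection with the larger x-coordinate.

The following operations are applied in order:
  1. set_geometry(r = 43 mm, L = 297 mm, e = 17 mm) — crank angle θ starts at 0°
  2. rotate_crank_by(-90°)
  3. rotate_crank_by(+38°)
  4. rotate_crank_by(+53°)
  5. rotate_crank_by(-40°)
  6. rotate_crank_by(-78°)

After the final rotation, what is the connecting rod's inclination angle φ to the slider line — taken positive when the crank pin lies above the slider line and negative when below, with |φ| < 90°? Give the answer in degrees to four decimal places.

-10.7334

set_geometry: r = 43 mm, L = 297 mm, e = 17 mm; θ ← 0°
rotate_crank_by(-90°): θ ← 0° -90° = -90°
rotate_crank_by(+38°): θ ← -90° +38° = -52°
rotate_crank_by(+53°): θ ← -52° +53° = 1°
rotate_crank_by(-40°): θ ← 1° -40° = -39°
rotate_crank_by(-78°): θ ← -39° -78° = -117°
crank pin P = (r cos θ, r sin θ) = (-19.521591, -38.313281)
h = r sin θ − e = -38.313281 − 17 = -55.313281
sin φ = h / L = -55.313281 / 297 = -0.18624000
φ = arcsin(-0.18624000) = -10.733436°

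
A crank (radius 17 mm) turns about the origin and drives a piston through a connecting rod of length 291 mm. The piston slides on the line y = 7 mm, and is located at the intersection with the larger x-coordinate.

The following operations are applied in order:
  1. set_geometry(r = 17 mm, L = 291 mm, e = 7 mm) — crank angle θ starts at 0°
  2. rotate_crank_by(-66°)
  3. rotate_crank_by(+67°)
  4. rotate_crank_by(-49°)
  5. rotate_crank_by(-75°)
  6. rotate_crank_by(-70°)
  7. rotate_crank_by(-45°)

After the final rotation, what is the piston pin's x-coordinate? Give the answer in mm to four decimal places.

281.8968

set_geometry: r = 17 mm, L = 291 mm, e = 7 mm; θ ← 0°
rotate_crank_by(-66°): θ ← 0° -66° = -66°
rotate_crank_by(+67°): θ ← -66° +67° = 1°
rotate_crank_by(-49°): θ ← 1° -49° = -48°
rotate_crank_by(-75°): θ ← -48° -75° = -123°
rotate_crank_by(-70°): θ ← -123° -70° = -193°
rotate_crank_by(-45°): θ ← -193° -45° = -238°
crank pin P = (r cos θ, r sin θ) = (-9.008627, 14.416818)
h = r sin θ − e = 14.416818 − 7 = 7.416818
x = r cos θ + √(L² − h²) = -9.008627 + √(84681.0 − 55.0092) = -9.008627 + 290.905467 = 281.896840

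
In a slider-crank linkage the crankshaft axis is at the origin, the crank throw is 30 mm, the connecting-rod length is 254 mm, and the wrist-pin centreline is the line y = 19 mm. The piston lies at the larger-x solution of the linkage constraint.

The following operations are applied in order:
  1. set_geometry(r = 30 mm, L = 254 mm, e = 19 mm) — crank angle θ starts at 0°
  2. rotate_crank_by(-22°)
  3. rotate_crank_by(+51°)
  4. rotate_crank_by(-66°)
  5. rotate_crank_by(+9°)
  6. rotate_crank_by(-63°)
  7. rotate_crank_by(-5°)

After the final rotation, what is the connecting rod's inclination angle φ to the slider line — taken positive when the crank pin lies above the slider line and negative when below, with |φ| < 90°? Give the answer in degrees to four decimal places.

set_geometry: r = 30 mm, L = 254 mm, e = 19 mm; θ ← 0°
rotate_crank_by(-22°): θ ← 0° -22° = -22°
rotate_crank_by(+51°): θ ← -22° +51° = 29°
rotate_crank_by(-66°): θ ← 29° -66° = -37°
rotate_crank_by(+9°): θ ← -37° +9° = -28°
rotate_crank_by(-63°): θ ← -28° -63° = -91°
rotate_crank_by(-5°): θ ← -91° -5° = -96°
crank pin P = (r cos θ, r sin θ) = (-3.135854, -29.835657)
h = r sin θ − e = -29.835657 − 19 = -48.835657
sin φ = h / L = -48.835657 / 254 = -0.19226637
φ = arcsin(-0.19226637) = -11.085076°

-11.0851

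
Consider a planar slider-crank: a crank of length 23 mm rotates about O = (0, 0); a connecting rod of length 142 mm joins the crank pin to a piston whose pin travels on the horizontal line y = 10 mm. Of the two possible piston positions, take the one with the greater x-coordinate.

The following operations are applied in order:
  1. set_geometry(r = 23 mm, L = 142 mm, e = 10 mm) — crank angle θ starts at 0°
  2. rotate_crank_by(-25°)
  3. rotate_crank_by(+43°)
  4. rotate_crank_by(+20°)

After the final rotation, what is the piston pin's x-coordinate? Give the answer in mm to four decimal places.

160.0633

set_geometry: r = 23 mm, L = 142 mm, e = 10 mm; θ ← 0°
rotate_crank_by(-25°): θ ← 0° -25° = -25°
rotate_crank_by(+43°): θ ← -25° +43° = 18°
rotate_crank_by(+20°): θ ← 18° +20° = 38°
crank pin P = (r cos θ, r sin θ) = (18.124247, 14.160214)
h = r sin θ − e = 14.160214 − 10 = 4.160214
x = r cos θ + √(L² − h²) = 18.124247 + √(20164.0 − 17.3074) = 18.124247 + 141.939045 = 160.063293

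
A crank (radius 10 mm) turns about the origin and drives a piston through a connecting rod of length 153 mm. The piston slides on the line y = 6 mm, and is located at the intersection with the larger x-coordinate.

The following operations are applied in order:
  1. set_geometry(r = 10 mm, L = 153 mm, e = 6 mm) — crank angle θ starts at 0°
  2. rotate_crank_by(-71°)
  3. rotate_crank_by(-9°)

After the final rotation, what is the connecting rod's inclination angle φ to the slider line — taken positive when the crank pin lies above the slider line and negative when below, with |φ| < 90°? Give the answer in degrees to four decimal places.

set_geometry: r = 10 mm, L = 153 mm, e = 6 mm; θ ← 0°
rotate_crank_by(-71°): θ ← 0° -71° = -71°
rotate_crank_by(-9°): θ ← -71° -9° = -80°
crank pin P = (r cos θ, r sin θ) = (1.736482, -9.848078)
h = r sin θ − e = -9.848078 − 6 = -15.848078
sin φ = h / L = -15.848078 / 153 = -0.10358221
φ = arcsin(-0.10358221) = -5.945488°

-5.9455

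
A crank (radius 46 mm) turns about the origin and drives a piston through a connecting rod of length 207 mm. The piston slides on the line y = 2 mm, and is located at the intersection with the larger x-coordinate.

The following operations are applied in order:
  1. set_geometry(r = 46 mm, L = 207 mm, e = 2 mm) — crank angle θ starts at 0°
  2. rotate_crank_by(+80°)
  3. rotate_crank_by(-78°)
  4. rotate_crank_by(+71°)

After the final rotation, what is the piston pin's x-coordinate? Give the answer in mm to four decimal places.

set_geometry: r = 46 mm, L = 207 mm, e = 2 mm; θ ← 0°
rotate_crank_by(+80°): θ ← 0° +80° = 80°
rotate_crank_by(-78°): θ ← 80° -78° = 2°
rotate_crank_by(+71°): θ ← 2° +71° = 73°
crank pin P = (r cos θ, r sin θ) = (13.449098, 43.990019)
h = r sin θ − e = 43.990019 − 2 = 41.990019
x = r cos θ + √(L² − h²) = 13.449098 + √(42849.0 − 1763.1617) = 13.449098 + 202.696419 = 216.145518

216.1455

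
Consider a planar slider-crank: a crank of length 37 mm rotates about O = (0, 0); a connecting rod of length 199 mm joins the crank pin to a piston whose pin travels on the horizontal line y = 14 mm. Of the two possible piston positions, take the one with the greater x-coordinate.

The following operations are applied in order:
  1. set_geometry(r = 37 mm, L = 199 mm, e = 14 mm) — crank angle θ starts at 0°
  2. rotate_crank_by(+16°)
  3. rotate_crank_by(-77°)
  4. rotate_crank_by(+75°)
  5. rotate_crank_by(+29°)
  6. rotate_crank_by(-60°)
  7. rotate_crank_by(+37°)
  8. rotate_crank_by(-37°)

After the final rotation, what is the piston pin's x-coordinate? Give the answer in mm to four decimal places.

set_geometry: r = 37 mm, L = 199 mm, e = 14 mm; θ ← 0°
rotate_crank_by(+16°): θ ← 0° +16° = 16°
rotate_crank_by(-77°): θ ← 16° -77° = -61°
rotate_crank_by(+75°): θ ← -61° +75° = 14°
rotate_crank_by(+29°): θ ← 14° +29° = 43°
rotate_crank_by(-60°): θ ← 43° -60° = -17°
rotate_crank_by(+37°): θ ← -17° +37° = 20°
rotate_crank_by(-37°): θ ← 20° -37° = -17°
crank pin P = (r cos θ, r sin θ) = (35.383276, -10.817753)
h = r sin θ − e = -10.817753 − 14 = -24.817753
x = r cos θ + √(L² − h²) = 35.383276 + √(39601.0 − 615.9209) = 35.383276 + 197.446396 = 232.829672

232.8297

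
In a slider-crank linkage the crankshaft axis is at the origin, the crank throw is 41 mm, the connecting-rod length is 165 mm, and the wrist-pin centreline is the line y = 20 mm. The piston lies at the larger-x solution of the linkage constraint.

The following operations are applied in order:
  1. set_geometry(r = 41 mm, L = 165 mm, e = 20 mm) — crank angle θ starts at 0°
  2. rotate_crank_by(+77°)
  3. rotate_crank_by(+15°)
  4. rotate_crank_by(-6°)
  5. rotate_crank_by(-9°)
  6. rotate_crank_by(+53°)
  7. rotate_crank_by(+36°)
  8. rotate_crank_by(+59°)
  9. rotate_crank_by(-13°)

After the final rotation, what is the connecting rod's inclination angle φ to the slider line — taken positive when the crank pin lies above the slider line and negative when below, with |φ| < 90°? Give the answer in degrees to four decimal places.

-14.6485

set_geometry: r = 41 mm, L = 165 mm, e = 20 mm; θ ← 0°
rotate_crank_by(+77°): θ ← 0° +77° = 77°
rotate_crank_by(+15°): θ ← 77° +15° = 92°
rotate_crank_by(-6°): θ ← 92° -6° = 86°
rotate_crank_by(-9°): θ ← 86° -9° = 77°
rotate_crank_by(+53°): θ ← 77° +53° = 130°
rotate_crank_by(+36°): θ ← 130° +36° = 166°
rotate_crank_by(+59°): θ ← 166° +59° = 225°
rotate_crank_by(-13°): θ ← 225° -13° = 212°
crank pin P = (r cos θ, r sin θ) = (-34.769972, -21.726690)
h = r sin θ − e = -21.726690 − 20 = -41.726690
sin φ = h / L = -41.726690 / 165 = -0.25288903
φ = arcsin(-0.25288903) = -14.648536°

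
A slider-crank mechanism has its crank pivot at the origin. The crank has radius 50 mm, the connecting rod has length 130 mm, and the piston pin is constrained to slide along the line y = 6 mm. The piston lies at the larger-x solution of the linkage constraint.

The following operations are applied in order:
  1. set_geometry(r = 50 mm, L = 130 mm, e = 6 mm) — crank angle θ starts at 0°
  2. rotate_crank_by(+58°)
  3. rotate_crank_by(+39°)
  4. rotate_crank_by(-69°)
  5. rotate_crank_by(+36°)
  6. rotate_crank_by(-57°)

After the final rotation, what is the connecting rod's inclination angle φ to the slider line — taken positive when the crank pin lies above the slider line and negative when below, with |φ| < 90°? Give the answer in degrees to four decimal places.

0.0412

set_geometry: r = 50 mm, L = 130 mm, e = 6 mm; θ ← 0°
rotate_crank_by(+58°): θ ← 0° +58° = 58°
rotate_crank_by(+39°): θ ← 58° +39° = 97°
rotate_crank_by(-69°): θ ← 97° -69° = 28°
rotate_crank_by(+36°): θ ← 28° +36° = 64°
rotate_crank_by(-57°): θ ← 64° -57° = 7°
crank pin P = (r cos θ, r sin θ) = (49.627308, 6.093467)
h = r sin θ − e = 6.093467 − 6 = 0.093467
sin φ = h / L = 0.093467 / 130 = 0.00071898
φ = arcsin(0.00071898) = 0.041194°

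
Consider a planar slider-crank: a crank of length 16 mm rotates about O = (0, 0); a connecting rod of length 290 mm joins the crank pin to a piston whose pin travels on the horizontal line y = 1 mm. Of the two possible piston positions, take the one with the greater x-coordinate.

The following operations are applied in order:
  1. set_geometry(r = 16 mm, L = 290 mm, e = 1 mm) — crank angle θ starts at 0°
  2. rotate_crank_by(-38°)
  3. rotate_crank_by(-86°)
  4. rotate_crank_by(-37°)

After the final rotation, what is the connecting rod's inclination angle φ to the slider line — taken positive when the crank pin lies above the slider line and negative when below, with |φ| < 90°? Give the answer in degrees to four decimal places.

set_geometry: r = 16 mm, L = 290 mm, e = 1 mm; θ ← 0°
rotate_crank_by(-38°): θ ← 0° -38° = -38°
rotate_crank_by(-86°): θ ← -38° -86° = -124°
rotate_crank_by(-37°): θ ← -124° -37° = -161°
crank pin P = (r cos θ, r sin θ) = (-15.128297, -5.209090)
h = r sin θ − e = -5.209090 − 1 = -6.209090
sin φ = h / L = -6.209090 / 290 = -0.02141066
φ = arcsin(-0.02141066) = -1.226834°

-1.2268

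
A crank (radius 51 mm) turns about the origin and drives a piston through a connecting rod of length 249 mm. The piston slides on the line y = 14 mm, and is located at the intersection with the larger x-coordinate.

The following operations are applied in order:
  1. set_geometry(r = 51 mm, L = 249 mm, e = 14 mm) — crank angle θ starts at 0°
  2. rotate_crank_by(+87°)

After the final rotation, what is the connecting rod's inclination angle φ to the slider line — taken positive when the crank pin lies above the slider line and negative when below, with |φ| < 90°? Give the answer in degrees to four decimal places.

8.5292

set_geometry: r = 51 mm, L = 249 mm, e = 14 mm; θ ← 0°
rotate_crank_by(+87°): θ ← 0° +87° = 87°
crank pin P = (r cos θ, r sin θ) = (2.669134, 50.930106)
h = r sin θ − e = 50.930106 − 14 = 36.930106
sin φ = h / L = 36.930106 / 249 = 0.14831368
φ = arcsin(0.14831368) = 8.529214°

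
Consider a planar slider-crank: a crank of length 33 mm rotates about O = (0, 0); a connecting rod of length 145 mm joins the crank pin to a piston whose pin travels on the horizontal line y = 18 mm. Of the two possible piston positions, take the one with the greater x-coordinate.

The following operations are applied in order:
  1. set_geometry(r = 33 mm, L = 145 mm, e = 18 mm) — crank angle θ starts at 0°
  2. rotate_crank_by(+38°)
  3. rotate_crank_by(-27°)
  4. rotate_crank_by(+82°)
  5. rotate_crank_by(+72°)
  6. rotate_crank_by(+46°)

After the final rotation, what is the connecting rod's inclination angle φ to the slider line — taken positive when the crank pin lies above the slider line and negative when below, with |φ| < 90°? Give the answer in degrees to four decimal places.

-13.9664

set_geometry: r = 33 mm, L = 145 mm, e = 18 mm; θ ← 0°
rotate_crank_by(+38°): θ ← 0° +38° = 38°
rotate_crank_by(-27°): θ ← 38° -27° = 11°
rotate_crank_by(+82°): θ ← 11° +82° = 93°
rotate_crank_by(+72°): θ ← 93° +72° = 165°
rotate_crank_by(+46°): θ ← 165° +46° = 211°
crank pin P = (r cos θ, r sin θ) = (-28.286521, -16.996256)
h = r sin θ − e = -16.996256 − 18 = -34.996256
sin φ = h / L = -34.996256 / 145 = -0.24135349
φ = arcsin(-0.24135349) = -13.966438°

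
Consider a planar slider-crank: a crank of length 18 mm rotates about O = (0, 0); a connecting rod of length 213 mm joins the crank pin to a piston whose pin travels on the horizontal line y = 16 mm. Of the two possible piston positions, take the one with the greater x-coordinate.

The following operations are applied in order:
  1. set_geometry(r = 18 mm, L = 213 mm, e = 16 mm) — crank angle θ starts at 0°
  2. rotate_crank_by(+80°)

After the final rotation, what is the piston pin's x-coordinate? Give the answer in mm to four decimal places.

set_geometry: r = 18 mm, L = 213 mm, e = 16 mm; θ ← 0°
rotate_crank_by(+80°): θ ← 0° +80° = 80°
crank pin P = (r cos θ, r sin θ) = (3.125667, 17.726540)
h = r sin θ − e = 17.726540 − 16 = 1.726540
x = r cos θ + √(L² − h²) = 3.125667 + √(45369.0 − 2.9809) = 3.125667 + 212.993002 = 216.118670

216.1187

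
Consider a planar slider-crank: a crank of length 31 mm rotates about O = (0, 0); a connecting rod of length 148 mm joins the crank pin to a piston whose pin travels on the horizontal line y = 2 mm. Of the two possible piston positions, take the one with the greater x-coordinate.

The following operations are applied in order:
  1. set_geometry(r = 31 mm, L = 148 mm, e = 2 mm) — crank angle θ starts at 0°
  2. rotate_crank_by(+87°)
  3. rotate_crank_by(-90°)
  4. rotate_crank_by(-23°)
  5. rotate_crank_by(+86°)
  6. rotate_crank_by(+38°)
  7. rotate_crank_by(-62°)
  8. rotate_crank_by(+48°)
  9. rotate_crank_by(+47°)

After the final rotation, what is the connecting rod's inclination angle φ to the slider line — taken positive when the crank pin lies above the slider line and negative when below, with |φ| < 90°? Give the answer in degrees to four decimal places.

set_geometry: r = 31 mm, L = 148 mm, e = 2 mm; θ ← 0°
rotate_crank_by(+87°): θ ← 0° +87° = 87°
rotate_crank_by(-90°): θ ← 87° -90° = -3°
rotate_crank_by(-23°): θ ← -3° -23° = -26°
rotate_crank_by(+86°): θ ← -26° +86° = 60°
rotate_crank_by(+38°): θ ← 60° +38° = 98°
rotate_crank_by(-62°): θ ← 98° -62° = 36°
rotate_crank_by(+48°): θ ← 36° +48° = 84°
rotate_crank_by(+47°): θ ← 84° +47° = 131°
crank pin P = (r cos θ, r sin θ) = (-20.337830, 23.395997)
h = r sin θ − e = 23.395997 − 2 = 21.395997
sin φ = h / L = 21.395997 / 148 = 0.14456755
φ = arcsin(0.14456755) = 8.312238°

8.3122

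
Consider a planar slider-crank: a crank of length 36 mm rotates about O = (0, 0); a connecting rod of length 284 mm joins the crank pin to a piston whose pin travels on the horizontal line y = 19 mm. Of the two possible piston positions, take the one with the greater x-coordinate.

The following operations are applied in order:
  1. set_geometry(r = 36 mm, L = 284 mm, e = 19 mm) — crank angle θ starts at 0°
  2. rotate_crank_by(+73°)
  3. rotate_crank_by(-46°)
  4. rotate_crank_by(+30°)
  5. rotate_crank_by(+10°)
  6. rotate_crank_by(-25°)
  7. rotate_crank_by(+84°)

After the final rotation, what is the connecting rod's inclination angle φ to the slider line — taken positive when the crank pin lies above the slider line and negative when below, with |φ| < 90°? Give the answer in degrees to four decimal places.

set_geometry: r = 36 mm, L = 284 mm, e = 19 mm; θ ← 0°
rotate_crank_by(+73°): θ ← 0° +73° = 73°
rotate_crank_by(-46°): θ ← 73° -46° = 27°
rotate_crank_by(+30°): θ ← 27° +30° = 57°
rotate_crank_by(+10°): θ ← 57° +10° = 67°
rotate_crank_by(-25°): θ ← 67° -25° = 42°
rotate_crank_by(+84°): θ ← 42° +84° = 126°
crank pin P = (r cos θ, r sin θ) = (-21.160269, 29.124612)
h = r sin θ − e = 29.124612 − 19 = 10.124612
sin φ = h / L = 10.124612 / 284 = 0.03565004
φ = arcsin(0.03565004) = 2.043030°

2.0430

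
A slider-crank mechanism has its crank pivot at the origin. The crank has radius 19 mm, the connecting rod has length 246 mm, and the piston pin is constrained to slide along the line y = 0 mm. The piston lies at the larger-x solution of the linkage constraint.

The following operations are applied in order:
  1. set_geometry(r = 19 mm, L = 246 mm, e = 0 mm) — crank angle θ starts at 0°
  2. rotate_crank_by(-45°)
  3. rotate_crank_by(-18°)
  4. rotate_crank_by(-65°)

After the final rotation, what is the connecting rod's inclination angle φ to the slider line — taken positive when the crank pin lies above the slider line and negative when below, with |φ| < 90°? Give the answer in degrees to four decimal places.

-3.4893

set_geometry: r = 19 mm, L = 246 mm, e = 0 mm; θ ← 0°
rotate_crank_by(-45°): θ ← 0° -45° = -45°
rotate_crank_by(-18°): θ ← -45° -18° = -63°
rotate_crank_by(-65°): θ ← -63° -65° = -128°
crank pin P = (r cos θ, r sin θ) = (-11.697568, -14.972204)
h = r sin θ − e = -14.972204 − 0 = -14.972204
sin φ = h / L = -14.972204 / 246 = -0.06086262
φ = arcsin(-0.06086262) = -3.489328°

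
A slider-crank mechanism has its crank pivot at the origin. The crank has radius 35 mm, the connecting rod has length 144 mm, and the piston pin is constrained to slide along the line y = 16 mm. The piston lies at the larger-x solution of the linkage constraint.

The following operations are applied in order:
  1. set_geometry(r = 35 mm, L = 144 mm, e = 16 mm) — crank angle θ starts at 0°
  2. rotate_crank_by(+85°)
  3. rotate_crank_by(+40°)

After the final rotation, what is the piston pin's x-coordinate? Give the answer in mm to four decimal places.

123.3663

set_geometry: r = 35 mm, L = 144 mm, e = 16 mm; θ ← 0°
rotate_crank_by(+85°): θ ← 0° +85° = 85°
rotate_crank_by(+40°): θ ← 85° +40° = 125°
crank pin P = (r cos θ, r sin θ) = (-20.075175, 28.670322)
h = r sin θ − e = 28.670322 − 16 = 12.670322
x = r cos θ + √(L² − h²) = -20.075175 + √(20736.0 − 160.5370) = -20.075175 + 143.441497 = 123.366321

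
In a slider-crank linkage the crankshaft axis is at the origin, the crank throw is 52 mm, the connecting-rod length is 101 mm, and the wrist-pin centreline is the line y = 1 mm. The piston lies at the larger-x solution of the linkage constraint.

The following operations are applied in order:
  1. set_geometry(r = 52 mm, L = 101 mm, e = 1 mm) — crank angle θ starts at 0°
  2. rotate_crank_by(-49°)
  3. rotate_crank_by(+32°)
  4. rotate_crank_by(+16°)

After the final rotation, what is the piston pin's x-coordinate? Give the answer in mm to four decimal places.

set_geometry: r = 52 mm, L = 101 mm, e = 1 mm; θ ← 0°
rotate_crank_by(-49°): θ ← 0° -49° = -49°
rotate_crank_by(+32°): θ ← -49° +32° = -17°
rotate_crank_by(+16°): θ ← -17° +16° = -1°
crank pin P = (r cos θ, r sin θ) = (51.992080, -0.907525)
h = r sin θ − e = -0.907525 − 1 = -1.907525
x = r cos θ + √(L² − h²) = 51.992080 + √(10201.0 − 3.6387) = 51.992080 + 100.981985 = 152.974065

152.9741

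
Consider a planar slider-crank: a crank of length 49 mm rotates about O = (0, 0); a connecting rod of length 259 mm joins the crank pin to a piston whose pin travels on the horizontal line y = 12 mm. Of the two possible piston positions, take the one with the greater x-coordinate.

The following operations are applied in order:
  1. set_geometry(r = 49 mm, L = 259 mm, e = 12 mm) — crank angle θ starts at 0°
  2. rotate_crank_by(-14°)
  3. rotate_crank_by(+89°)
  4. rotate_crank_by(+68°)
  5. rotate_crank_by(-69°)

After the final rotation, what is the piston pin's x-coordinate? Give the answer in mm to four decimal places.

270.1166

set_geometry: r = 49 mm, L = 259 mm, e = 12 mm; θ ← 0°
rotate_crank_by(-14°): θ ← 0° -14° = -14°
rotate_crank_by(+89°): θ ← -14° +89° = 75°
rotate_crank_by(+68°): θ ← 75° +68° = 143°
rotate_crank_by(-69°): θ ← 143° -69° = 74°
crank pin P = (r cos θ, r sin θ) = (13.506230, 47.101823)
h = r sin θ − e = 47.101823 − 12 = 35.101823
x = r cos θ + √(L² − h²) = 13.506230 + √(67081.0 − 1232.1380) = 13.506230 + 256.610331 = 270.116562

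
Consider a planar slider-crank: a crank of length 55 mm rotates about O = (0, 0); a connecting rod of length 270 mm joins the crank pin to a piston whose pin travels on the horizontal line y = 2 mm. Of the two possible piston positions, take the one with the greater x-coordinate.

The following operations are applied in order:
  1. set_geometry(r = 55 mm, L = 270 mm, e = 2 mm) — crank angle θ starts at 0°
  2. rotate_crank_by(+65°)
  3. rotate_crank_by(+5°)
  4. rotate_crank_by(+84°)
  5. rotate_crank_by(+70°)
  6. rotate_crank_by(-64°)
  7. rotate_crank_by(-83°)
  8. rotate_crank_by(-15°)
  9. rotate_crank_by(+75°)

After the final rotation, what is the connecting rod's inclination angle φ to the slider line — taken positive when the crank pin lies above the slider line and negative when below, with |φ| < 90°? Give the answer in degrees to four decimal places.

set_geometry: r = 55 mm, L = 270 mm, e = 2 mm; θ ← 0°
rotate_crank_by(+65°): θ ← 0° +65° = 65°
rotate_crank_by(+5°): θ ← 65° +5° = 70°
rotate_crank_by(+84°): θ ← 70° +84° = 154°
rotate_crank_by(+70°): θ ← 154° +70° = 224°
rotate_crank_by(-64°): θ ← 224° -64° = 160°
rotate_crank_by(-83°): θ ← 160° -83° = 77°
rotate_crank_by(-15°): θ ← 77° -15° = 62°
rotate_crank_by(+75°): θ ← 62° +75° = 137°
crank pin P = (r cos θ, r sin θ) = (-40.224454, 37.509910)
h = r sin θ − e = 37.509910 − 2 = 35.509910
sin φ = h / L = 35.509910 / 270 = 0.13151818
φ = arcsin(0.13151818) = 7.557331°

7.5573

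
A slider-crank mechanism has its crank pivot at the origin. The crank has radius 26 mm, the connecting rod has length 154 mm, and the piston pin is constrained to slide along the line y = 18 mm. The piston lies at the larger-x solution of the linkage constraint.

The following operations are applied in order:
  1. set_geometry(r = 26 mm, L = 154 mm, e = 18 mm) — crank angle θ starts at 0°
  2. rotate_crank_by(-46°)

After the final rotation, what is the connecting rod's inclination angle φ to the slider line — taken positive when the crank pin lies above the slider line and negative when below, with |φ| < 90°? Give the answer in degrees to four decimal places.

set_geometry: r = 26 mm, L = 154 mm, e = 18 mm; θ ← 0°
rotate_crank_by(-46°): θ ← 0° -46° = -46°
crank pin P = (r cos θ, r sin θ) = (18.061118, -18.702835)
h = r sin θ − e = -18.702835 − 18 = -36.702835
sin φ = h / L = -36.702835 / 154 = -0.23833010
φ = arcsin(-0.23833010) = -13.788002°

-13.7880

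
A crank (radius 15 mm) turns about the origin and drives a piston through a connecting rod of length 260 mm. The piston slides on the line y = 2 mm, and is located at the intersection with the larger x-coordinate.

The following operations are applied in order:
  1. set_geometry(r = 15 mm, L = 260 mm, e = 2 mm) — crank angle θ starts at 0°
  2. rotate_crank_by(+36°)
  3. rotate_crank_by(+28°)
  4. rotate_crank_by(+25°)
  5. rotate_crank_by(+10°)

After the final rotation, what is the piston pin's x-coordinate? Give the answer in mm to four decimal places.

set_geometry: r = 15 mm, L = 260 mm, e = 2 mm; θ ← 0°
rotate_crank_by(+36°): θ ← 0° +36° = 36°
rotate_crank_by(+28°): θ ← 36° +28° = 64°
rotate_crank_by(+25°): θ ← 64° +25° = 89°
rotate_crank_by(+10°): θ ← 89° +10° = 99°
crank pin P = (r cos θ, r sin θ) = (-2.346517, 14.815325)
h = r sin θ − e = 14.815325 − 2 = 12.815325
x = r cos θ + √(L² − h²) = -2.346517 + √(67600.0 − 164.2326) = -2.346517 + 259.683976 = 257.337459

257.3375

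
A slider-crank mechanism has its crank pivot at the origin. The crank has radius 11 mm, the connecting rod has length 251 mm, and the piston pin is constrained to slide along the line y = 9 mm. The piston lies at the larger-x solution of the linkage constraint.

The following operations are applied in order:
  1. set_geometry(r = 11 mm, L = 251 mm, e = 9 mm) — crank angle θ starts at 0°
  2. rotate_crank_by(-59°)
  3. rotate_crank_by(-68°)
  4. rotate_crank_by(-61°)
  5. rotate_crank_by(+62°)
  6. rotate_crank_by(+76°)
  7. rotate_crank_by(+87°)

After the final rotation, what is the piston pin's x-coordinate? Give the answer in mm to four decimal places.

259.7737

set_geometry: r = 11 mm, L = 251 mm, e = 9 mm; θ ← 0°
rotate_crank_by(-59°): θ ← 0° -59° = -59°
rotate_crank_by(-68°): θ ← -59° -68° = -127°
rotate_crank_by(-61°): θ ← -127° -61° = -188°
rotate_crank_by(+62°): θ ← -188° +62° = -126°
rotate_crank_by(+76°): θ ← -126° +76° = -50°
rotate_crank_by(+87°): θ ← -50° +87° = 37°
crank pin P = (r cos θ, r sin θ) = (8.784991, 6.619965)
h = r sin θ − e = 6.619965 − 9 = -2.380035
x = r cos θ + √(L² − h²) = 8.784991 + √(63001.0 − 5.6646) = 8.784991 + 250.988716 = 259.773706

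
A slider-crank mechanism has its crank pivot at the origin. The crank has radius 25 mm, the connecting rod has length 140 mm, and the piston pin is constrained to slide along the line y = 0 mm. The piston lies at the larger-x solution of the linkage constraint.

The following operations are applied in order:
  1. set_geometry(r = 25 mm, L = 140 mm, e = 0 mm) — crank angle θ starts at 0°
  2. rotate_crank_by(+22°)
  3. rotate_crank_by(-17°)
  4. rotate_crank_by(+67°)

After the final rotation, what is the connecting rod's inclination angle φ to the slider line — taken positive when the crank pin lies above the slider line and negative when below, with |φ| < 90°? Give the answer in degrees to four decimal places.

9.7780

set_geometry: r = 25 mm, L = 140 mm, e = 0 mm; θ ← 0°
rotate_crank_by(+22°): θ ← 0° +22° = 22°
rotate_crank_by(-17°): θ ← 22° -17° = 5°
rotate_crank_by(+67°): θ ← 5° +67° = 72°
crank pin P = (r cos θ, r sin θ) = (7.725425, 23.776413)
h = r sin θ − e = 23.776413 − 0 = 23.776413
sin φ = h / L = 23.776413 / 140 = 0.16983152
φ = arcsin(0.16983152) = 9.778023°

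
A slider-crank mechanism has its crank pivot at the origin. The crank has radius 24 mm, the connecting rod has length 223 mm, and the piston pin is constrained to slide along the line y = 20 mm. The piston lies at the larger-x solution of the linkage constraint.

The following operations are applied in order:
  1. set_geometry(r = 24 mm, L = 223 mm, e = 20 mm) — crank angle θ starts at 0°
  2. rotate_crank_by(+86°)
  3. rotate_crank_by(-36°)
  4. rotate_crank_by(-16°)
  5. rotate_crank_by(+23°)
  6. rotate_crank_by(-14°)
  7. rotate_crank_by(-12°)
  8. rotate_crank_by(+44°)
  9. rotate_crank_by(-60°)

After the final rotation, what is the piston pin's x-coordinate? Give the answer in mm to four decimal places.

set_geometry: r = 24 mm, L = 223 mm, e = 20 mm; θ ← 0°
rotate_crank_by(+86°): θ ← 0° +86° = 86°
rotate_crank_by(-36°): θ ← 86° -36° = 50°
rotate_crank_by(-16°): θ ← 50° -16° = 34°
rotate_crank_by(+23°): θ ← 34° +23° = 57°
rotate_crank_by(-14°): θ ← 57° -14° = 43°
rotate_crank_by(-12°): θ ← 43° -12° = 31°
rotate_crank_by(+44°): θ ← 31° +44° = 75°
rotate_crank_by(-60°): θ ← 75° -60° = 15°
crank pin P = (r cos θ, r sin θ) = (23.182220, 6.211657)
h = r sin θ − e = 6.211657 − 20 = -13.788343
x = r cos θ + √(L² − h²) = 23.182220 + √(49729.0 − 190.1184) = 23.182220 + 222.573317 = 245.755537

245.7555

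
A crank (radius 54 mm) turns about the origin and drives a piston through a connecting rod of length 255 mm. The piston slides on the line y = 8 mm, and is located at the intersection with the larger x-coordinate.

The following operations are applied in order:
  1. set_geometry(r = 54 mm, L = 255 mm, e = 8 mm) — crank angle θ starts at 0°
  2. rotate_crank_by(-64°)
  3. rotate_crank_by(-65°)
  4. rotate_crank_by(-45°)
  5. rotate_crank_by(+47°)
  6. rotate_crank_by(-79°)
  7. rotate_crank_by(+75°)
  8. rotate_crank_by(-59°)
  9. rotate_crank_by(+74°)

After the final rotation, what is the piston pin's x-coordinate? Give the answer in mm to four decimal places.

224.9819

set_geometry: r = 54 mm, L = 255 mm, e = 8 mm; θ ← 0°
rotate_crank_by(-64°): θ ← 0° -64° = -64°
rotate_crank_by(-65°): θ ← -64° -65° = -129°
rotate_crank_by(-45°): θ ← -129° -45° = -174°
rotate_crank_by(+47°): θ ← -174° +47° = -127°
rotate_crank_by(-79°): θ ← -127° -79° = -206°
rotate_crank_by(+75°): θ ← -206° +75° = -131°
rotate_crank_by(-59°): θ ← -131° -59° = -190°
rotate_crank_by(+74°): θ ← -190° +74° = -116°
crank pin P = (r cos θ, r sin θ) = (-23.672042, -48.534879)
h = r sin θ − e = -48.534879 − 8 = -56.534879
x = r cos θ + √(L² − h²) = -23.672042 + √(65025.0 − 3196.1925) = -23.672042 + 248.653992 = 224.981950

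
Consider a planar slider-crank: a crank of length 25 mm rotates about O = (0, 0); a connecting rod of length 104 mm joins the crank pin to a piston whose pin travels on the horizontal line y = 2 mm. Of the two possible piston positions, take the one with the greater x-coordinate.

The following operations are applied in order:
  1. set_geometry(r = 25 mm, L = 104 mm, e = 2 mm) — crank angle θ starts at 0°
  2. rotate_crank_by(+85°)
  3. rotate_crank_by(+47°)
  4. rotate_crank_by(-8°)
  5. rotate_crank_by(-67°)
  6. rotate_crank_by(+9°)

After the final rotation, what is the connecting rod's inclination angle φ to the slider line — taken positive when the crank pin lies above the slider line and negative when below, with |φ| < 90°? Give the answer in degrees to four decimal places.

11.5587

set_geometry: r = 25 mm, L = 104 mm, e = 2 mm; θ ← 0°
rotate_crank_by(+85°): θ ← 0° +85° = 85°
rotate_crank_by(+47°): θ ← 85° +47° = 132°
rotate_crank_by(-8°): θ ← 132° -8° = 124°
rotate_crank_by(-67°): θ ← 124° -67° = 57°
rotate_crank_by(+9°): θ ← 57° +9° = 66°
crank pin P = (r cos θ, r sin θ) = (10.168416, 22.838636)
h = r sin θ − e = 22.838636 − 2 = 20.838636
sin φ = h / L = 20.838636 / 104 = 0.20037150
φ = arcsin(0.20037150) = 11.558684°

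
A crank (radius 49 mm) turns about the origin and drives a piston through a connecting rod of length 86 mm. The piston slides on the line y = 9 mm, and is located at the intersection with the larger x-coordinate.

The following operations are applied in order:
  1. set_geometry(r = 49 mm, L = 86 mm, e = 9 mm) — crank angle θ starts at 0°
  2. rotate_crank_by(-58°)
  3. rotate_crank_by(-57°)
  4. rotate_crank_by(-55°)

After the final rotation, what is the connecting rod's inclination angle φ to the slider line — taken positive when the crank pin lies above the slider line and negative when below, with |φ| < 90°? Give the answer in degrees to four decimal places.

-11.7470

set_geometry: r = 49 mm, L = 86 mm, e = 9 mm; θ ← 0°
rotate_crank_by(-58°): θ ← 0° -58° = -58°
rotate_crank_by(-57°): θ ← -58° -57° = -115°
rotate_crank_by(-55°): θ ← -115° -55° = -170°
crank pin P = (r cos θ, r sin θ) = (-48.255580, -8.508761)
h = r sin θ − e = -8.508761 − 9 = -17.508761
sin φ = h / L = -17.508761 / 86 = -0.20359024
φ = arcsin(-0.20359024) = -11.746986°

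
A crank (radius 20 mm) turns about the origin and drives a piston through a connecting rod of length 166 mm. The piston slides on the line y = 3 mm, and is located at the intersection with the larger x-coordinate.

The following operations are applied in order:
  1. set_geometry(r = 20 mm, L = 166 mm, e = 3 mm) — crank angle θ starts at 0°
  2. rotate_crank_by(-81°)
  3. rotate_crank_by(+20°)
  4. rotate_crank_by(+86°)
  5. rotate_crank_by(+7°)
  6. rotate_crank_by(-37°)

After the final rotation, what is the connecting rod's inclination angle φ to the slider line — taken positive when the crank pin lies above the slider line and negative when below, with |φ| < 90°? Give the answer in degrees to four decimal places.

set_geometry: r = 20 mm, L = 166 mm, e = 3 mm; θ ← 0°
rotate_crank_by(-81°): θ ← 0° -81° = -81°
rotate_crank_by(+20°): θ ← -81° +20° = -61°
rotate_crank_by(+86°): θ ← -61° +86° = 25°
rotate_crank_by(+7°): θ ← 25° +7° = 32°
rotate_crank_by(-37°): θ ← 32° -37° = -5°
crank pin P = (r cos θ, r sin θ) = (19.923894, -1.743115)
h = r sin θ − e = -1.743115 − 3 = -4.743115
sin φ = h / L = -4.743115 / 166 = -0.02857298
φ = arcsin(-0.02857298) = -1.637334°

-1.6373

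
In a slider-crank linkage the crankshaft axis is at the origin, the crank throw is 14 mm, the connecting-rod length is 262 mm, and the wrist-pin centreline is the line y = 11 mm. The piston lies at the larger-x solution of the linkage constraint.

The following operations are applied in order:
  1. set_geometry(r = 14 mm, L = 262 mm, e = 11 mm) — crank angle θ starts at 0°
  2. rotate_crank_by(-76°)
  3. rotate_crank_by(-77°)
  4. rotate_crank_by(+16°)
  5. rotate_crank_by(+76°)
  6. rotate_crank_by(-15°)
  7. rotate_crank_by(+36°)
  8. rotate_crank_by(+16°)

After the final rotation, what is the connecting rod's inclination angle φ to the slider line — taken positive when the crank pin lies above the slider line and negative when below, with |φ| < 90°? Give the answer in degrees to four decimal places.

set_geometry: r = 14 mm, L = 262 mm, e = 11 mm; θ ← 0°
rotate_crank_by(-76°): θ ← 0° -76° = -76°
rotate_crank_by(-77°): θ ← -76° -77° = -153°
rotate_crank_by(+16°): θ ← -153° +16° = -137°
rotate_crank_by(+76°): θ ← -137° +76° = -61°
rotate_crank_by(-15°): θ ← -61° -15° = -76°
rotate_crank_by(+36°): θ ← -76° +36° = -40°
rotate_crank_by(+16°): θ ← -40° +16° = -24°
crank pin P = (r cos θ, r sin θ) = (12.789636, -5.694313)
h = r sin θ − e = -5.694313 − 11 = -16.694313
sin φ = h / L = -16.694313 / 262 = -0.06371875
φ = arcsin(-0.06371875) = -3.653291°

-3.6533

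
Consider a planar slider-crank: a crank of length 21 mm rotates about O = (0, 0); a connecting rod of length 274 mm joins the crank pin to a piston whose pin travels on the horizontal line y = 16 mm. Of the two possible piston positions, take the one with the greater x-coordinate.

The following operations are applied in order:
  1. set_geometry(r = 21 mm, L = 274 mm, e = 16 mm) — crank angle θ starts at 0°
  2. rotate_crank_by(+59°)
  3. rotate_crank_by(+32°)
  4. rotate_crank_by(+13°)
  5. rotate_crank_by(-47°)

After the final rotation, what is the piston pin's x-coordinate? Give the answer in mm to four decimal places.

285.4327

set_geometry: r = 21 mm, L = 274 mm, e = 16 mm; θ ← 0°
rotate_crank_by(+59°): θ ← 0° +59° = 59°
rotate_crank_by(+32°): θ ← 59° +32° = 91°
rotate_crank_by(+13°): θ ← 91° +13° = 104°
rotate_crank_by(-47°): θ ← 104° -47° = 57°
crank pin P = (r cos θ, r sin θ) = (11.437420, 17.612082)
h = r sin θ − e = 17.612082 − 16 = 1.612082
x = r cos θ + √(L² − h²) = 11.437420 + √(75076.0 − 2.5988) = 11.437420 + 273.995258 = 285.432677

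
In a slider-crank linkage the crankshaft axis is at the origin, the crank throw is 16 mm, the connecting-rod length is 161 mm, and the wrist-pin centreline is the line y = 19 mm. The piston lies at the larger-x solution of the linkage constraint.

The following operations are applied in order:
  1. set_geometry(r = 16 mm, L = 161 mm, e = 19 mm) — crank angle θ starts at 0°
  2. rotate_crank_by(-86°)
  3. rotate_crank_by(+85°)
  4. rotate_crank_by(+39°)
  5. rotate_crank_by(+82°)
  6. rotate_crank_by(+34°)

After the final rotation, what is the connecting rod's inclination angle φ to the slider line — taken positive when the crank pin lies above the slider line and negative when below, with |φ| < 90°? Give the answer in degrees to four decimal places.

-4.2695

set_geometry: r = 16 mm, L = 161 mm, e = 19 mm; θ ← 0°
rotate_crank_by(-86°): θ ← 0° -86° = -86°
rotate_crank_by(+85°): θ ← -86° +85° = -1°
rotate_crank_by(+39°): θ ← -1° +39° = 38°
rotate_crank_by(+82°): θ ← 38° +82° = 120°
rotate_crank_by(+34°): θ ← 120° +34° = 154°
crank pin P = (r cos θ, r sin θ) = (-14.380705, 7.013938)
h = r sin θ − e = 7.013938 − 19 = -11.986062
sin φ = h / L = -11.986062 / 161 = -0.07444759
φ = arcsin(-0.07444759) = -4.269483°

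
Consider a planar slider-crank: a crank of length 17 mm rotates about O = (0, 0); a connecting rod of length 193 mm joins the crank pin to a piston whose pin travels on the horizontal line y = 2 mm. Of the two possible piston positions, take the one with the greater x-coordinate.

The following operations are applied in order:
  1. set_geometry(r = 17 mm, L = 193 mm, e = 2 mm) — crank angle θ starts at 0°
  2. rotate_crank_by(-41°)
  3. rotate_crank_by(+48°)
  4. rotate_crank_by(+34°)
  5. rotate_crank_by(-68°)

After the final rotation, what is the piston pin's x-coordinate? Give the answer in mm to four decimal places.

set_geometry: r = 17 mm, L = 193 mm, e = 2 mm; θ ← 0°
rotate_crank_by(-41°): θ ← 0° -41° = -41°
rotate_crank_by(+48°): θ ← -41° +48° = 7°
rotate_crank_by(+34°): θ ← 7° +34° = 41°
rotate_crank_by(-68°): θ ← 41° -68° = -27°
crank pin P = (r cos θ, r sin θ) = (15.147111, -7.717838)
h = r sin θ − e = -7.717838 − 2 = -9.717838
x = r cos θ + √(L² − h²) = 15.147111 + √(37249.0 − 94.4364) = 15.147111 + 192.755191 = 207.902302

207.9023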